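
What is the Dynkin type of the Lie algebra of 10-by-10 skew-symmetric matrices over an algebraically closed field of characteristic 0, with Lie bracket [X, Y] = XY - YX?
This is so(10) with 10 even, which has dimension 10(10-1)/2 = 45 and rank 10/2 = 5. In the classification of classical Lie algebras, the orthogonal algebra so(2n) in an even number of variables has type D_n; here n = 5, so the Dynkin diagram is a chain of 3 nodes with a fork of two nodes at one end (D_5). Hence the type is D_5.

D_5 (so(10))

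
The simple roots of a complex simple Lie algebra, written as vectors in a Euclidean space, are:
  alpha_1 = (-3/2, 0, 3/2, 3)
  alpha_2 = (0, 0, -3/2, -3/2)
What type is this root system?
Compute the Cartan integers a_ij = 2(alpha_i, alpha_j)/(alpha_j, alpha_j); the resulting 2x2 Cartan matrix is
[[2, -3], [-1, 2]].
The roots have two lengths (squared-length ratio 3:1); the short ones are alpha_{2}. The associated Dynkin diagram is two nodes joined by a triple edge (G_2), so the type is G_2.

G_2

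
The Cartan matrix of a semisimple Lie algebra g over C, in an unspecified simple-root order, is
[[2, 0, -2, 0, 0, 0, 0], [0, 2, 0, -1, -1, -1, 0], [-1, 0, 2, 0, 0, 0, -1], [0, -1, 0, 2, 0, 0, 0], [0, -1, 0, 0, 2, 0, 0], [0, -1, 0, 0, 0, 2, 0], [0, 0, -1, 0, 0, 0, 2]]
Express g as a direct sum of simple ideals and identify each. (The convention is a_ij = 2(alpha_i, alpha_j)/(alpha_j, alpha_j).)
The diagram associated to this matrix has two connected components: the simple roots {alpha_1, alpha_3, alpha_7} form a chain of 3 nodes with a double edge at one end; the terminal node there is the unique long simple root (C_3), and {alpha_2, alpha_4, alpha_5, alpha_6} form a chain of 2 nodes with a fork of two nodes at one end (D_4). A semisimple Lie algebra decomposes uniquely as the direct sum of simple ideals, one per connected component of its Dynkin diagram, so g ≅ C_3 ⊕ D_4 (dimension 21 + 28 = 49).

type C_3 ⊕ type D_4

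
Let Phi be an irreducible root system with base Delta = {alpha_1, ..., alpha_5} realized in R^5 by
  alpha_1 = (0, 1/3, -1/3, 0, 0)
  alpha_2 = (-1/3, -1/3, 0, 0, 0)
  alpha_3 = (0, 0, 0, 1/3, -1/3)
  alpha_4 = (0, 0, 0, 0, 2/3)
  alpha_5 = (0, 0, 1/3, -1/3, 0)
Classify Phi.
C_5 (sp(10))

Compute the Cartan integers a_ij = 2(alpha_i, alpha_j)/(alpha_j, alpha_j); the resulting 5x5 Cartan matrix is
[[2, -1, 0, 0, -1], [-1, 2, 0, 0, 0], [0, 0, 2, -1, -1], [0, 0, -2, 2, 0], [-1, 0, -1, 0, 2]].
The roots have two lengths (squared-length ratio 2:1); the short ones are alpha_{1,2,3,5}. The associated Dynkin diagram is a chain of 5 nodes with a double edge at one end; the terminal node there is the unique long simple root (C_5), so the type is C_5 (the algebra sp(10)).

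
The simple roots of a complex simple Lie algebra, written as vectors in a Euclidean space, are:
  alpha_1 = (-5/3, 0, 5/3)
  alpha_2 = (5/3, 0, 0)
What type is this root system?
type B_2

Compute the Cartan integers a_ij = 2(alpha_i, alpha_j)/(alpha_j, alpha_j); the resulting 2x2 Cartan matrix is
[[2, -2], [-1, 2]].
The roots have two lengths (squared-length ratio 2:1); the short ones are alpha_{2}. The associated Dynkin diagram is a chain of 2 nodes with a double edge at one end; the terminal node there is the unique short simple root (B_2), so the type is B_2 (the algebra so(5)).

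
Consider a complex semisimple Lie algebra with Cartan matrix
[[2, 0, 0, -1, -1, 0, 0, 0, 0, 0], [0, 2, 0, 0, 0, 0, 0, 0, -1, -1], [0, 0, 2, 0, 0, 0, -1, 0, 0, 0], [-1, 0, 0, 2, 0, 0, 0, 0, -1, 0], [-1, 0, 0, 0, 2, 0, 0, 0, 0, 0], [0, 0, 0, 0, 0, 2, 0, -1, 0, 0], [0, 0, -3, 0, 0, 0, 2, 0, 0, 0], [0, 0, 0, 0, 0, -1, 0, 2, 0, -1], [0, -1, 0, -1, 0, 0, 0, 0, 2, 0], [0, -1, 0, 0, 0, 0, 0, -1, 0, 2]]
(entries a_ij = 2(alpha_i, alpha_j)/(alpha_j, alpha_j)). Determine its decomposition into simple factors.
A8 ⊕ G2

The diagram associated to this matrix has two connected components: the simple roots {alpha_1, alpha_2, alpha_4, alpha_5, alpha_6, alpha_8, alpha_9, alpha_10} form a chain of 8 nodes with single edges (A_8), and {alpha_3, alpha_7} form two nodes joined by a triple edge (G_2). A semisimple Lie algebra decomposes uniquely as the direct sum of simple ideals, one per connected component of its Dynkin diagram, so g ≅ A_8 ⊕ G_2 (dimension 80 + 14 = 94).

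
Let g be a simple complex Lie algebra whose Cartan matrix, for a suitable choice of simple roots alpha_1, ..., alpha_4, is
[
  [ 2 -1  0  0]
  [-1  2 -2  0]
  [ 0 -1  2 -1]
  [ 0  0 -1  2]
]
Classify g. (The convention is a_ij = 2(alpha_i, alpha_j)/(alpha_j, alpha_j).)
F_4

The matrix has rank 4 with 2's on the diagonal. Reading the off-diagonal entries as Dynkin edges (a single edge where a_ij = a_ji = -1; a double or triple edge where a_ij * a_ji = 2 or 3), the diagram is a chain of 4 nodes with a double edge between the middle two (F_4). One simple-root ordering that puts it in standard form is (alpha_1, alpha_2, alpha_3, alpha_4). So the algebra is type F_4.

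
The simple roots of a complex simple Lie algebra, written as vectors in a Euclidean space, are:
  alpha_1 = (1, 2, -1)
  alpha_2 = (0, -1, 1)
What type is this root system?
G_2

Compute the Cartan integers a_ij = 2(alpha_i, alpha_j)/(alpha_j, alpha_j); the resulting 2x2 Cartan matrix is
[[2, -3], [-1, 2]].
The roots have two lengths (squared-length ratio 3:1); the short ones are alpha_{2}. The associated Dynkin diagram is two nodes joined by a triple edge (G_2), so the type is G_2.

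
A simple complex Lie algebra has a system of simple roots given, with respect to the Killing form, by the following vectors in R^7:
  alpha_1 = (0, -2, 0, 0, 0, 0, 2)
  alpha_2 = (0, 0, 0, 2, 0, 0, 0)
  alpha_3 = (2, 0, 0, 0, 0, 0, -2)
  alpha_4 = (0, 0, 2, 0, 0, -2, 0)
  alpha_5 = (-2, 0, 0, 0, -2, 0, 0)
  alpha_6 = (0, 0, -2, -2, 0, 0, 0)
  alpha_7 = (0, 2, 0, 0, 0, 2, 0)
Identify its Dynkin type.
B7

Compute the Cartan integers a_ij = 2(alpha_i, alpha_j)/(alpha_j, alpha_j); the resulting 7x7 Cartan matrix is
[[2, 0, -1, 0, 0, 0, -1], [0, 2, 0, 0, 0, -1, 0], [-1, 0, 2, 0, -1, 0, 0], [0, 0, 0, 2, 0, -1, -1], [0, 0, -1, 0, 2, 0, 0], [0, -2, 0, -1, 0, 2, 0], [-1, 0, 0, -1, 0, 0, 2]].
The roots have two lengths (squared-length ratio 2:1); the short ones are alpha_{2}. The associated Dynkin diagram is a chain of 7 nodes with a double edge at one end; the terminal node there is the unique short simple root (B_7), so the type is B_7 (the algebra so(15)).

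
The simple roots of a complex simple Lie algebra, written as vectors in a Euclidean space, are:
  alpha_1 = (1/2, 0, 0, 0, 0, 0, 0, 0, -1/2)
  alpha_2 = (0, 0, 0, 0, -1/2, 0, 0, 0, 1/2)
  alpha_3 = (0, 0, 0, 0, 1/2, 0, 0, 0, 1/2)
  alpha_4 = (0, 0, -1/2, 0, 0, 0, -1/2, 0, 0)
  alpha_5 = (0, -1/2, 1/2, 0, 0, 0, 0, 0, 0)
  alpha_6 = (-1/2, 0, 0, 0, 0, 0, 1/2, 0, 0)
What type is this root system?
Compute the Cartan integers a_ij = 2(alpha_i, alpha_j)/(alpha_j, alpha_j); the resulting 6x6 Cartan matrix is
[[2, -1, -1, 0, 0, -1], [-1, 2, 0, 0, 0, 0], [-1, 0, 2, 0, 0, 0], [0, 0, 0, 2, -1, -1], [0, 0, 0, -1, 2, 0], [-1, 0, 0, -1, 0, 2]].
All simple roots have the same length, so the diagram is simply laced. The associated Dynkin diagram is a chain of 4 nodes with a fork of two nodes at one end (D_6), so the type is D_6 (the algebra so(12)).

D_6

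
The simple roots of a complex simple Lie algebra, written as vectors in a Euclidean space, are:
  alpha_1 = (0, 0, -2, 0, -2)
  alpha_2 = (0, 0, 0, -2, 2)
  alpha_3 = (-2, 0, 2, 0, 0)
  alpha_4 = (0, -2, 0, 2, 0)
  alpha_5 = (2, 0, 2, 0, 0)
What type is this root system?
Compute the Cartan integers a_ij = 2(alpha_i, alpha_j)/(alpha_j, alpha_j); the resulting 5x5 Cartan matrix is
[[2, -1, -1, 0, -1], [-1, 2, 0, -1, 0], [-1, 0, 2, 0, 0], [0, -1, 0, 2, 0], [-1, 0, 0, 0, 2]].
All simple roots have the same length, so the diagram is simply laced. The associated Dynkin diagram is a chain of 3 nodes with a fork of two nodes at one end (D_5), so the type is D_5 (the algebra so(10)).

D5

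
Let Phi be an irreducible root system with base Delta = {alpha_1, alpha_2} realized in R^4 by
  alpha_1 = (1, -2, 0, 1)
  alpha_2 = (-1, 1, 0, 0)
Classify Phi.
type G_2

Compute the Cartan integers a_ij = 2(alpha_i, alpha_j)/(alpha_j, alpha_j); the resulting 2x2 Cartan matrix is
[[2, -3], [-1, 2]].
The roots have two lengths (squared-length ratio 3:1); the short ones are alpha_{2}. The associated Dynkin diagram is two nodes joined by a triple edge (G_2), so the type is G_2.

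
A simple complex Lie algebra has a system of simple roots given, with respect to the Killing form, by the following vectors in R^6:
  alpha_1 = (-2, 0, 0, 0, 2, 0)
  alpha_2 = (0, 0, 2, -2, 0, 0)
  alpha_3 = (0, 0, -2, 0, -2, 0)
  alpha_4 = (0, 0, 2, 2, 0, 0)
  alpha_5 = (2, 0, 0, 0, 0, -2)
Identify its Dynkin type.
Compute the Cartan integers a_ij = 2(alpha_i, alpha_j)/(alpha_j, alpha_j); the resulting 5x5 Cartan matrix is
[[2, 0, -1, 0, -1], [0, 2, -1, 0, 0], [-1, -1, 2, -1, 0], [0, 0, -1, 2, 0], [-1, 0, 0, 0, 2]].
All simple roots have the same length, so the diagram is simply laced. The associated Dynkin diagram is a chain of 3 nodes with a fork of two nodes at one end (D_5), so the type is D_5 (the algebra so(10)).

D5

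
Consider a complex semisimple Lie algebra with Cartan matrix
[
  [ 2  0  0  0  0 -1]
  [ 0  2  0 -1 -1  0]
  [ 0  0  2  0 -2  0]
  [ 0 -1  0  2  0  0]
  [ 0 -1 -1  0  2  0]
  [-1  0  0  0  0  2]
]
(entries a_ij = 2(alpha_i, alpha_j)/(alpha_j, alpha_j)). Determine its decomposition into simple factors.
A_2 (sl(3)) + C_4 (sp(8))

The diagram associated to this matrix has two connected components: the simple roots {alpha_1, alpha_6} form a chain of 2 nodes with single edges (A_2), and {alpha_2, alpha_3, alpha_4, alpha_5} form a chain of 4 nodes with a double edge at one end; the terminal node there is the unique long simple root (C_4). A semisimple Lie algebra decomposes uniquely as the direct sum of simple ideals, one per connected component of its Dynkin diagram, so g ≅ A_2 ⊕ C_4 (dimension 8 + 36 = 44).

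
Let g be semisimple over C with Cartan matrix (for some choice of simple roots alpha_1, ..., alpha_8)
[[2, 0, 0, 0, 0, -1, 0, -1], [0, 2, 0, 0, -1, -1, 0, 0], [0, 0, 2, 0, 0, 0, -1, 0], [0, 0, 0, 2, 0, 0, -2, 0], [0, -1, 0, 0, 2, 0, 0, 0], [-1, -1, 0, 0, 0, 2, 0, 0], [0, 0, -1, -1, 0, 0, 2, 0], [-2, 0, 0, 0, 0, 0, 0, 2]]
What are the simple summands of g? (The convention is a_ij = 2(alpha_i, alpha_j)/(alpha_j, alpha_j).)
The diagram associated to this matrix has two connected components: the simple roots {alpha_3, alpha_4, alpha_7} form a chain of 3 nodes with a double edge at one end; the terminal node there is the unique long simple root (C_3), and {alpha_1, alpha_2, alpha_5, alpha_6, alpha_8} form a chain of 5 nodes with a double edge at one end; the terminal node there is the unique long simple root (C_5). A semisimple Lie algebra decomposes uniquely as the direct sum of simple ideals, one per connected component of its Dynkin diagram, so g ≅ C_3 ⊕ C_5 (dimension 21 + 55 = 76).

C3 ⊕ C5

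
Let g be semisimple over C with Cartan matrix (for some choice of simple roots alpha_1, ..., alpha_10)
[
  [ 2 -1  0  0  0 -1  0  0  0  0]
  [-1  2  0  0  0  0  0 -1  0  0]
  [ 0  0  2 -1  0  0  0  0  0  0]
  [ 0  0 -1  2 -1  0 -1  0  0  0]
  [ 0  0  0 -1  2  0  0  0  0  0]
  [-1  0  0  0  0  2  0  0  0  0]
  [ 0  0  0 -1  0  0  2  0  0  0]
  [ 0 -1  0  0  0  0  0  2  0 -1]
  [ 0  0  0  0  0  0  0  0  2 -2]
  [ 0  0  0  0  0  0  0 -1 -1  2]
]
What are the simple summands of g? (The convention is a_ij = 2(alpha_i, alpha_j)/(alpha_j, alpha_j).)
The diagram associated to this matrix has two connected components: the simple roots {alpha_1, alpha_2, alpha_6, alpha_8, alpha_9, alpha_10} form a chain of 6 nodes with a double edge at one end; the terminal node there is the unique long simple root (C_6), and {alpha_3, alpha_4, alpha_5, alpha_7} form a chain of 2 nodes with a fork of two nodes at one end (D_4). A semisimple Lie algebra decomposes uniquely as the direct sum of simple ideals, one per connected component of its Dynkin diagram, so g ≅ C_6 ⊕ D_4 (dimension 78 + 28 = 106).

C_6 (sp(12)) + D_4 (so(8))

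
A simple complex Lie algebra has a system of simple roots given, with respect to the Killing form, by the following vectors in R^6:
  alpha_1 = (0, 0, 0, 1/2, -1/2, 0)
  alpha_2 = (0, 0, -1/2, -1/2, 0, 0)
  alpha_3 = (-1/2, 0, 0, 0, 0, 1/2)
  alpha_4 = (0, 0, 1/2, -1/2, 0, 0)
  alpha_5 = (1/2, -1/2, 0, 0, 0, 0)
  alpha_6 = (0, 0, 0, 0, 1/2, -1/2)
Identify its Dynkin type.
Compute the Cartan integers a_ij = 2(alpha_i, alpha_j)/(alpha_j, alpha_j); the resulting 6x6 Cartan matrix is
[[2, -1, 0, -1, 0, -1], [-1, 2, 0, 0, 0, 0], [0, 0, 2, 0, -1, -1], [-1, 0, 0, 2, 0, 0], [0, 0, -1, 0, 2, 0], [-1, 0, -1, 0, 0, 2]].
All simple roots have the same length, so the diagram is simply laced. The associated Dynkin diagram is a chain of 4 nodes with a fork of two nodes at one end (D_6), so the type is D_6 (the algebra so(12)).

D_6 (so(12))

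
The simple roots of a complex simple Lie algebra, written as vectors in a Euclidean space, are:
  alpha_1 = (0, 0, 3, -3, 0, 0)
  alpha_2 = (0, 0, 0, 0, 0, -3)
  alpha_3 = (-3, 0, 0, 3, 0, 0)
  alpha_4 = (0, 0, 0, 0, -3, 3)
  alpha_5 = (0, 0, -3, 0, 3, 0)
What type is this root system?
B_5 (so(11))

Compute the Cartan integers a_ij = 2(alpha_i, alpha_j)/(alpha_j, alpha_j); the resulting 5x5 Cartan matrix is
[[2, 0, -1, 0, -1], [0, 2, 0, -1, 0], [-1, 0, 2, 0, 0], [0, -2, 0, 2, -1], [-1, 0, 0, -1, 2]].
The roots have two lengths (squared-length ratio 2:1); the short ones are alpha_{2}. The associated Dynkin diagram is a chain of 5 nodes with a double edge at one end; the terminal node there is the unique short simple root (B_5), so the type is B_5 (the algebra so(11)).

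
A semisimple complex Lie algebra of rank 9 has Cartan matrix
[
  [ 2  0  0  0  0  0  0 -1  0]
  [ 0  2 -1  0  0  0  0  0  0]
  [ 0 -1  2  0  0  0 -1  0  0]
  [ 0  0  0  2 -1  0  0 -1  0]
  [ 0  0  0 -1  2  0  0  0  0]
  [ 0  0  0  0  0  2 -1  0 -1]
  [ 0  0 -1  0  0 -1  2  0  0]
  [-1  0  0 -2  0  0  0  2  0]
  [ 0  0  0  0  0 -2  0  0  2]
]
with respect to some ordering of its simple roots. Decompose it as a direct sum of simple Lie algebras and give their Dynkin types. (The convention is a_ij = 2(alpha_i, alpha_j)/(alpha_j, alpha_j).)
C_5 ⊕ F_4

The diagram associated to this matrix has two connected components: the simple roots {alpha_2, alpha_3, alpha_6, alpha_7, alpha_9} form a chain of 5 nodes with a double edge at one end; the terminal node there is the unique long simple root (C_5), and {alpha_1, alpha_4, alpha_5, alpha_8} form a chain of 4 nodes with a double edge between the middle two (F_4). A semisimple Lie algebra decomposes uniquely as the direct sum of simple ideals, one per connected component of its Dynkin diagram, so g ≅ C_5 ⊕ F_4 (dimension 55 + 52 = 107).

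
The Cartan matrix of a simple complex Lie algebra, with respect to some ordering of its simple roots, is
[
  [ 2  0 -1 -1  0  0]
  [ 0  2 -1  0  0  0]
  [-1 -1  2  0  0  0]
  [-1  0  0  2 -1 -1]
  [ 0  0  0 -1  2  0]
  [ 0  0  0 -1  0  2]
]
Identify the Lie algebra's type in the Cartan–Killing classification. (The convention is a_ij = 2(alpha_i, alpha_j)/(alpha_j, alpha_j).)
The matrix has rank 6 with 2's on the diagonal. Reading the off-diagonal entries as Dynkin edges (a single edge where a_ij = a_ji = -1; a double or triple edge where a_ij * a_ji = 2 or 3), the diagram is a chain of 4 nodes with a fork of two nodes at one end (D_6). One simple-root ordering that puts it in standard form is (alpha_2, alpha_3, alpha_1, alpha_4, alpha_5, alpha_6). So the algebra is type D_6, i.e. so(12).

D_6 (so(12))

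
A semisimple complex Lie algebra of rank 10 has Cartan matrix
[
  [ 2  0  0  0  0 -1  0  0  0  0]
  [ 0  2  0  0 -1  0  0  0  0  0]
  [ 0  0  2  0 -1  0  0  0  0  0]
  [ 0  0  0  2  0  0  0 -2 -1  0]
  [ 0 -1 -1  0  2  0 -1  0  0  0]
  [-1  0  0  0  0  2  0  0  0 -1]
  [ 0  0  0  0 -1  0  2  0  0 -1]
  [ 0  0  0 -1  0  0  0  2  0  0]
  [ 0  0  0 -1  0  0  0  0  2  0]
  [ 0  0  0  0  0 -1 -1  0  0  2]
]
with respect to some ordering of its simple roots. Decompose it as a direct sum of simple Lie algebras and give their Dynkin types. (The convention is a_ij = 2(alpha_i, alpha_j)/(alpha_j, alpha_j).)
B3 ⊕ D7

The diagram associated to this matrix has two connected components: the simple roots {alpha_4, alpha_8, alpha_9} form a chain of 3 nodes with a double edge at one end; the terminal node there is the unique short simple root (B_3), and {alpha_1, alpha_2, alpha_3, alpha_5, alpha_6, alpha_7, alpha_10} form a chain of 5 nodes with a fork of two nodes at one end (D_7). A semisimple Lie algebra decomposes uniquely as the direct sum of simple ideals, one per connected component of its Dynkin diagram, so g ≅ B_3 ⊕ D_7 (dimension 21 + 91 = 112).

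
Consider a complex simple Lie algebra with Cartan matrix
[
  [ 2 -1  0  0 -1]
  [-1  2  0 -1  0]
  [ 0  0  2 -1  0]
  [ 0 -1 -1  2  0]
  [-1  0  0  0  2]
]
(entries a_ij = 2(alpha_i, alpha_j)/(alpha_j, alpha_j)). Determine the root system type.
A5

The matrix has rank 5 with 2's on the diagonal. Reading the off-diagonal entries as Dynkin edges (a single edge where a_ij = a_ji = -1; a double or triple edge where a_ij * a_ji = 2 or 3), the diagram is a chain of 5 nodes with single edges (A_5). One simple-root ordering that puts it in standard form is (alpha_3, alpha_4, alpha_2, alpha_1, alpha_5). So the algebra is type A_5, i.e. sl(6).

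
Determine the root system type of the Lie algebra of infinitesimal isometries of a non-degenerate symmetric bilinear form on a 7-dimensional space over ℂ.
This is so(7) with 7 odd, which has dimension 7(7-1)/2 = 21 and rank (7-1)/2 = 3. In the classification of classical Lie algebras, the orthogonal algebra so(2n+1) in an odd number of variables has type B_n; here n = 3, so the Dynkin diagram is a chain of 3 nodes with a double edge at one end; the terminal node there is the unique short simple root (B_3). Hence the type is B_3.

B_3 (so(7))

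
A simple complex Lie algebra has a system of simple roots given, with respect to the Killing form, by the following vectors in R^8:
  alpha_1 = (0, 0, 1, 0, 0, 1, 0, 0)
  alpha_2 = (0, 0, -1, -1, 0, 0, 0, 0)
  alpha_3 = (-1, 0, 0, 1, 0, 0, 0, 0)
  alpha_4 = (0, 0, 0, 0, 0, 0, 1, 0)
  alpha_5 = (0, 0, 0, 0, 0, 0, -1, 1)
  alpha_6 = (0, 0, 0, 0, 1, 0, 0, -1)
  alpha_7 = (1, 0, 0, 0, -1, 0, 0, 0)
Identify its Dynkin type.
Compute the Cartan integers a_ij = 2(alpha_i, alpha_j)/(alpha_j, alpha_j); the resulting 7x7 Cartan matrix is
[[2, -1, 0, 0, 0, 0, 0], [-1, 2, -1, 0, 0, 0, 0], [0, -1, 2, 0, 0, 0, -1], [0, 0, 0, 2, -1, 0, 0], [0, 0, 0, -2, 2, -1, 0], [0, 0, 0, 0, -1, 2, -1], [0, 0, -1, 0, 0, -1, 2]].
The roots have two lengths (squared-length ratio 2:1); the short ones are alpha_{4}. The associated Dynkin diagram is a chain of 7 nodes with a double edge at one end; the terminal node there is the unique short simple root (B_7), so the type is B_7 (the algebra so(15)).

B7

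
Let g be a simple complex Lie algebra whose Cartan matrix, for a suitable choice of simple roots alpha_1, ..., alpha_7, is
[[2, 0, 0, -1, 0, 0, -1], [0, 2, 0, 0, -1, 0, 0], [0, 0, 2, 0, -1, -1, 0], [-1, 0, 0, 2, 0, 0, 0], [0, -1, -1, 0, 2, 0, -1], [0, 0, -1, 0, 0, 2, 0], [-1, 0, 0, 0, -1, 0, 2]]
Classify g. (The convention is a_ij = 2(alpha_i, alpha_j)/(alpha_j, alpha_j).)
The matrix has rank 7 with 2's on the diagonal. Reading the off-diagonal entries as Dynkin edges (a single edge where a_ij = a_ji = -1; a double or triple edge where a_ij * a_ji = 2 or 3), the diagram is a chain of 6 nodes with one extra node attached to the third node from one end (E_7). One simple-root ordering that puts it in standard form is (alpha_6, alpha_2, alpha_3, alpha_5, alpha_7, alpha_1, alpha_4). So the algebra is type E_7.

E_7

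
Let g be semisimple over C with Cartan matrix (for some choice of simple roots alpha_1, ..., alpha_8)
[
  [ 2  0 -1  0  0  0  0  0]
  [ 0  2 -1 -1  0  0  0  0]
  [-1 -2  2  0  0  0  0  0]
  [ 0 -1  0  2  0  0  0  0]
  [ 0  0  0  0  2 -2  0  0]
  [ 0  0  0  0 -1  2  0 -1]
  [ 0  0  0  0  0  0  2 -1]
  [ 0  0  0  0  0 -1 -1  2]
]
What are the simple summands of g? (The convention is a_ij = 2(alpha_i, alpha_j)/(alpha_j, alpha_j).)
The diagram associated to this matrix has two connected components: the simple roots {alpha_5, alpha_6, alpha_7, alpha_8} form a chain of 4 nodes with a double edge at one end; the terminal node there is the unique long simple root (C_4), and {alpha_1, alpha_2, alpha_3, alpha_4} form a chain of 4 nodes with a double edge between the middle two (F_4). A semisimple Lie algebra decomposes uniquely as the direct sum of simple ideals, one per connected component of its Dynkin diagram, so g ≅ C_4 ⊕ F_4 (dimension 36 + 52 = 88).

C_4 (sp(8)) ⊕ F_4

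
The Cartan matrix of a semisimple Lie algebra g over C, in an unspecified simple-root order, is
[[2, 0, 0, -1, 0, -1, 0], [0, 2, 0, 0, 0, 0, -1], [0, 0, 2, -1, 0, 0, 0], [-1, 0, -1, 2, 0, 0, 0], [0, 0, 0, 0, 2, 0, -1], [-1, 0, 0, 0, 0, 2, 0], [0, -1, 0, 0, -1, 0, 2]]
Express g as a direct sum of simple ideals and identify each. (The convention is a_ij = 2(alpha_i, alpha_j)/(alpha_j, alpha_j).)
The diagram associated to this matrix has two connected components: the simple roots {alpha_2, alpha_5, alpha_7} form a chain of 3 nodes with single edges (A_3), and {alpha_1, alpha_3, alpha_4, alpha_6} form a chain of 4 nodes with single edges (A_4). A semisimple Lie algebra decomposes uniquely as the direct sum of simple ideals, one per connected component of its Dynkin diagram, so g ≅ A_3 ⊕ A_4 (dimension 15 + 24 = 39).

type A_3 + type A_4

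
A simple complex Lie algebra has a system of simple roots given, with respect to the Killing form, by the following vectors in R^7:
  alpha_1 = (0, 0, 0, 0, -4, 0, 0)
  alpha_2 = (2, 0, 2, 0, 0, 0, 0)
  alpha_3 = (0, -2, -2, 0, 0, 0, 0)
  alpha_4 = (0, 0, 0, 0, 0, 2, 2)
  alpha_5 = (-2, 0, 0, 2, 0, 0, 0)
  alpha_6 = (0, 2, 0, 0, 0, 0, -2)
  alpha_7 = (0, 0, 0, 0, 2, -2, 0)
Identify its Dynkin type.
C_7

Compute the Cartan integers a_ij = 2(alpha_i, alpha_j)/(alpha_j, alpha_j); the resulting 7x7 Cartan matrix is
[[2, 0, 0, 0, 0, 0, -2], [0, 2, -1, 0, -1, 0, 0], [0, -1, 2, 0, 0, -1, 0], [0, 0, 0, 2, 0, -1, -1], [0, -1, 0, 0, 2, 0, 0], [0, 0, -1, -1, 0, 2, 0], [-1, 0, 0, -1, 0, 0, 2]].
The roots have two lengths (squared-length ratio 2:1); the short ones are alpha_{2,3,4,5,6,7}. The associated Dynkin diagram is a chain of 7 nodes with a double edge at one end; the terminal node there is the unique long simple root (C_7), so the type is C_7 (the algebra sp(14)).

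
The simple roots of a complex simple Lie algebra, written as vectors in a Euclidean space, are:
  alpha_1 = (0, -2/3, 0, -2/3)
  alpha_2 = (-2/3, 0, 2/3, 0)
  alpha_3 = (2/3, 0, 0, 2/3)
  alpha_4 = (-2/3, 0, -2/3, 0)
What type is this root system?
D_4 (so(8))

Compute the Cartan integers a_ij = 2(alpha_i, alpha_j)/(alpha_j, alpha_j); the resulting 4x4 Cartan matrix is
[[2, 0, -1, 0], [0, 2, -1, 0], [-1, -1, 2, -1], [0, 0, -1, 2]].
All simple roots have the same length, so the diagram is simply laced. The associated Dynkin diagram is a chain of 2 nodes with a fork of two nodes at one end (D_4), so the type is D_4 (the algebra so(8)).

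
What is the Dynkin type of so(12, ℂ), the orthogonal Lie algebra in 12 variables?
D_6 (so(12))

This is so(12) with 12 even, which has dimension 12(12-1)/2 = 66 and rank 12/2 = 6. In the classification of classical Lie algebras, the orthogonal algebra so(2n) in an even number of variables has type D_n; here n = 6, so the Dynkin diagram is a chain of 4 nodes with a fork of two nodes at one end (D_6). Hence the type is D_6.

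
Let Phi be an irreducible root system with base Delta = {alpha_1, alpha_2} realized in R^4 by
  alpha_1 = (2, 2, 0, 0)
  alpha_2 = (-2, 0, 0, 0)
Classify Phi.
B_2

Compute the Cartan integers a_ij = 2(alpha_i, alpha_j)/(alpha_j, alpha_j); the resulting 2x2 Cartan matrix is
[[2, -2], [-1, 2]].
The roots have two lengths (squared-length ratio 2:1); the short ones are alpha_{2}. The associated Dynkin diagram is a chain of 2 nodes with a double edge at one end; the terminal node there is the unique short simple root (B_2), so the type is B_2 (the algebra so(5)).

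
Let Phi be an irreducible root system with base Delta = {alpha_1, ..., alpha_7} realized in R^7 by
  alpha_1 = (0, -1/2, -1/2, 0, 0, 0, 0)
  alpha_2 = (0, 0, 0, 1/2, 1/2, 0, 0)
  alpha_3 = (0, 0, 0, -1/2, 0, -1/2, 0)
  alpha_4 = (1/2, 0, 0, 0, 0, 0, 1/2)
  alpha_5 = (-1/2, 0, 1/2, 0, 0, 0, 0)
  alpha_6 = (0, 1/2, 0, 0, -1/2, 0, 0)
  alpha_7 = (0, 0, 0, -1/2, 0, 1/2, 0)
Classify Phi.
D7

Compute the Cartan integers a_ij = 2(alpha_i, alpha_j)/(alpha_j, alpha_j); the resulting 7x7 Cartan matrix is
[[2, 0, 0, 0, -1, -1, 0], [0, 2, -1, 0, 0, -1, -1], [0, -1, 2, 0, 0, 0, 0], [0, 0, 0, 2, -1, 0, 0], [-1, 0, 0, -1, 2, 0, 0], [-1, -1, 0, 0, 0, 2, 0], [0, -1, 0, 0, 0, 0, 2]].
All simple roots have the same length, so the diagram is simply laced. The associated Dynkin diagram is a chain of 5 nodes with a fork of two nodes at one end (D_7), so the type is D_7 (the algebra so(14)).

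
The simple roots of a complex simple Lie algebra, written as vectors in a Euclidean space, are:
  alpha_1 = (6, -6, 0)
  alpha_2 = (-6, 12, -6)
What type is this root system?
G_2

Compute the Cartan integers a_ij = 2(alpha_i, alpha_j)/(alpha_j, alpha_j); the resulting 2x2 Cartan matrix is
[[2, -1], [-3, 2]].
The roots have two lengths (squared-length ratio 3:1); the short ones are alpha_{1}. The associated Dynkin diagram is two nodes joined by a triple edge (G_2), so the type is G_2.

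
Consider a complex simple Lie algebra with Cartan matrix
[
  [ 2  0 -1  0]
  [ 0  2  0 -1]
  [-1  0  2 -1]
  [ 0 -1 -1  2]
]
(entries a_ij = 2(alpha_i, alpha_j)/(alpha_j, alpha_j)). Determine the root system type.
A_4

The matrix has rank 4 with 2's on the diagonal. Reading the off-diagonal entries as Dynkin edges (a single edge where a_ij = a_ji = -1; a double or triple edge where a_ij * a_ji = 2 or 3), the diagram is a chain of 4 nodes with single edges (A_4). One simple-root ordering that puts it in standard form is (alpha_1, alpha_3, alpha_4, alpha_2). So the algebra is type A_4, i.e. sl(5).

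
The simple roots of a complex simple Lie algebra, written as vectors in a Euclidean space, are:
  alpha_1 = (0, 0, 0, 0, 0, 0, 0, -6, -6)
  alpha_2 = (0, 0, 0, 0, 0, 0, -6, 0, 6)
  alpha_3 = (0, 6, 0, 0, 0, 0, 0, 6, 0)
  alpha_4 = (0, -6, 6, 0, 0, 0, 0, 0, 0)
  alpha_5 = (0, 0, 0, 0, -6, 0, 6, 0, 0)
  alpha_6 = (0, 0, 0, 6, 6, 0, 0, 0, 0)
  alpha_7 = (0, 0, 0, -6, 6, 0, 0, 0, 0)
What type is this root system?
type D_7

Compute the Cartan integers a_ij = 2(alpha_i, alpha_j)/(alpha_j, alpha_j); the resulting 7x7 Cartan matrix is
[[2, -1, -1, 0, 0, 0, 0], [-1, 2, 0, 0, -1, 0, 0], [-1, 0, 2, -1, 0, 0, 0], [0, 0, -1, 2, 0, 0, 0], [0, -1, 0, 0, 2, -1, -1], [0, 0, 0, 0, -1, 2, 0], [0, 0, 0, 0, -1, 0, 2]].
All simple roots have the same length, so the diagram is simply laced. The associated Dynkin diagram is a chain of 5 nodes with a fork of two nodes at one end (D_7), so the type is D_7 (the algebra so(14)).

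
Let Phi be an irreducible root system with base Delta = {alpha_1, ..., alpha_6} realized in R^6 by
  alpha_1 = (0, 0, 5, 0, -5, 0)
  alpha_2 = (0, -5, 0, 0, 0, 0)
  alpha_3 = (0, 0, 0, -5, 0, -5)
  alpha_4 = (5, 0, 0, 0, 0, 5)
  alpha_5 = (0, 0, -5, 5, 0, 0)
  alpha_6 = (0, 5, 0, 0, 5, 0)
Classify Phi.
Compute the Cartan integers a_ij = 2(alpha_i, alpha_j)/(alpha_j, alpha_j); the resulting 6x6 Cartan matrix is
[[2, 0, 0, 0, -1, -1], [0, 2, 0, 0, 0, -1], [0, 0, 2, -1, -1, 0], [0, 0, -1, 2, 0, 0], [-1, 0, -1, 0, 2, 0], [-1, -2, 0, 0, 0, 2]].
The roots have two lengths (squared-length ratio 2:1); the short ones are alpha_{2}. The associated Dynkin diagram is a chain of 6 nodes with a double edge at one end; the terminal node there is the unique short simple root (B_6), so the type is B_6 (the algebra so(13)).

B6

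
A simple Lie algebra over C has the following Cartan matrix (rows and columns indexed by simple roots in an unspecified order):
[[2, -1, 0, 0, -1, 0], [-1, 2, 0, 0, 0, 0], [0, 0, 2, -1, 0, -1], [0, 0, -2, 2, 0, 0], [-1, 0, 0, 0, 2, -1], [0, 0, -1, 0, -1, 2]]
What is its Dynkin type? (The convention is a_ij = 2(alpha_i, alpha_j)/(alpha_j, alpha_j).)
The matrix has rank 6 with 2's on the diagonal. Reading the off-diagonal entries as Dynkin edges (a single edge where a_ij = a_ji = -1; a double or triple edge where a_ij * a_ji = 2 or 3), the diagram is a chain of 6 nodes with a double edge at one end; the terminal node there is the unique long simple root (C_6). One simple-root ordering that puts it in standard form is (alpha_2, alpha_1, alpha_5, alpha_6, alpha_3, alpha_4). So the algebra is type C_6, i.e. sp(12).

C_6 (sp(12))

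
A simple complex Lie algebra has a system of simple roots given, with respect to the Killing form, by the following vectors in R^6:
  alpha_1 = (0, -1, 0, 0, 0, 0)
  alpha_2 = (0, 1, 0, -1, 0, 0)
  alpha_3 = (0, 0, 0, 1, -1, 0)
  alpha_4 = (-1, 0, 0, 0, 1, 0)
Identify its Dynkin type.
type B_4

Compute the Cartan integers a_ij = 2(alpha_i, alpha_j)/(alpha_j, alpha_j); the resulting 4x4 Cartan matrix is
[[2, -1, 0, 0], [-2, 2, -1, 0], [0, -1, 2, -1], [0, 0, -1, 2]].
The roots have two lengths (squared-length ratio 2:1); the short ones are alpha_{1}. The associated Dynkin diagram is a chain of 4 nodes with a double edge at one end; the terminal node there is the unique short simple root (B_4), so the type is B_4 (the algebra so(9)).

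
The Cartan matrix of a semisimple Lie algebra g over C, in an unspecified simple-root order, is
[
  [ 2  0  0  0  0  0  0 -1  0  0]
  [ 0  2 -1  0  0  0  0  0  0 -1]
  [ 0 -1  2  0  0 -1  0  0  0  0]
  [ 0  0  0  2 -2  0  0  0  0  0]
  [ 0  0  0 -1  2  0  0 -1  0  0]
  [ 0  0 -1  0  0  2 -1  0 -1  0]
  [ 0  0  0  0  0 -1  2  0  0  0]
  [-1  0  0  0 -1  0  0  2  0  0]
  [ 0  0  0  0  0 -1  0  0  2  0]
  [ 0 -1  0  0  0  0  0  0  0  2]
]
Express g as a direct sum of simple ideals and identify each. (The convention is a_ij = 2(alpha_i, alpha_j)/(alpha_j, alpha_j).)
The diagram associated to this matrix has two connected components: the simple roots {alpha_1, alpha_4, alpha_5, alpha_8} form a chain of 4 nodes with a double edge at one end; the terminal node there is the unique long simple root (C_4), and {alpha_2, alpha_3, alpha_6, alpha_7, alpha_9, alpha_10} form a chain of 4 nodes with a fork of two nodes at one end (D_6). A semisimple Lie algebra decomposes uniquely as the direct sum of simple ideals, one per connected component of its Dynkin diagram, so g ≅ C_4 ⊕ D_6 (dimension 36 + 66 = 102).

C_4 ⊕ D_6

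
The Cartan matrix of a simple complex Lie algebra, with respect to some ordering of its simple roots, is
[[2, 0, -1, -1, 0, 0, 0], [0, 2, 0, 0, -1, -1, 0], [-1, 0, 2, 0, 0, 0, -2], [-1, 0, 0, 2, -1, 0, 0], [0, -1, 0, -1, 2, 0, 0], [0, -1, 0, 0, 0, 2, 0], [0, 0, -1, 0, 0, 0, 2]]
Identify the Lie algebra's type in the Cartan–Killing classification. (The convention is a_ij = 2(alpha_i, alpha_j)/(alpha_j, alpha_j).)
B7

The matrix has rank 7 with 2's on the diagonal. Reading the off-diagonal entries as Dynkin edges (a single edge where a_ij = a_ji = -1; a double or triple edge where a_ij * a_ji = 2 or 3), the diagram is a chain of 7 nodes with a double edge at one end; the terminal node there is the unique short simple root (B_7). One simple-root ordering that puts it in standard form is (alpha_6, alpha_2, alpha_5, alpha_4, alpha_1, alpha_3, alpha_7). So the algebra is type B_7, i.e. so(15).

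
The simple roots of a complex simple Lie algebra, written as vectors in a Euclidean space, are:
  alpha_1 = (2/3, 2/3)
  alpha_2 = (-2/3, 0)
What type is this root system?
B_2 (so(5))

Compute the Cartan integers a_ij = 2(alpha_i, alpha_j)/(alpha_j, alpha_j); the resulting 2x2 Cartan matrix is
[[2, -2], [-1, 2]].
The roots have two lengths (squared-length ratio 2:1); the short ones are alpha_{2}. The associated Dynkin diagram is a chain of 2 nodes with a double edge at one end; the terminal node there is the unique short simple root (B_2), so the type is B_2 (the algebra so(5)).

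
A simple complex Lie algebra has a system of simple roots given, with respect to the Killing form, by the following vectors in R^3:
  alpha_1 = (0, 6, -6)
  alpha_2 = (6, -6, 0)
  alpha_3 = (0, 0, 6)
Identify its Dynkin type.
Compute the Cartan integers a_ij = 2(alpha_i, alpha_j)/(alpha_j, alpha_j); the resulting 3x3 Cartan matrix is
[[2, -1, -2], [-1, 2, 0], [-1, 0, 2]].
The roots have two lengths (squared-length ratio 2:1); the short ones are alpha_{3}. The associated Dynkin diagram is a chain of 3 nodes with a double edge at one end; the terminal node there is the unique short simple root (B_3), so the type is B_3 (the algebra so(7)).

B3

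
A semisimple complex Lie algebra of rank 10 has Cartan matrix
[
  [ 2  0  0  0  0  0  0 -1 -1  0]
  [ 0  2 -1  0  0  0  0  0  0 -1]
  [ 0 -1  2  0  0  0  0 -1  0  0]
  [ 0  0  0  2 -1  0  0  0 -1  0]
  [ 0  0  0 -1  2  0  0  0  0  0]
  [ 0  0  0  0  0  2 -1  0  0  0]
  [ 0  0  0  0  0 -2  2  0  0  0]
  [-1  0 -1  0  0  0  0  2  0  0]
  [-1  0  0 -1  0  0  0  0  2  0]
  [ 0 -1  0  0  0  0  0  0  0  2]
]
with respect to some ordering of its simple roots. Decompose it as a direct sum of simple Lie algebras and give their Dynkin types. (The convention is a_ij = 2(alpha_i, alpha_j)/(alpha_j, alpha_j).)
type A_8 ⊕ type B_2

The diagram associated to this matrix has two connected components: the simple roots {alpha_1, alpha_2, alpha_3, alpha_4, alpha_5, alpha_8, alpha_9, alpha_10} form a chain of 8 nodes with single edges (A_8), and {alpha_6, alpha_7} form a chain of 2 nodes with a double edge at one end; the terminal node there is the unique short simple root (B_2). A semisimple Lie algebra decomposes uniquely as the direct sum of simple ideals, one per connected component of its Dynkin diagram, so g ≅ A_8 ⊕ B_2 (dimension 80 + 10 = 90).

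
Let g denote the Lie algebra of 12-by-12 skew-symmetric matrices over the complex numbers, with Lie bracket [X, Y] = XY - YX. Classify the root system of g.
D_6

This is so(12) with 12 even, which has dimension 12(12-1)/2 = 66 and rank 12/2 = 6. In the classification of classical Lie algebras, the orthogonal algebra so(2n) in an even number of variables has type D_n; here n = 6, so the Dynkin diagram is a chain of 4 nodes with a fork of two nodes at one end (D_6). Hence the type is D_6.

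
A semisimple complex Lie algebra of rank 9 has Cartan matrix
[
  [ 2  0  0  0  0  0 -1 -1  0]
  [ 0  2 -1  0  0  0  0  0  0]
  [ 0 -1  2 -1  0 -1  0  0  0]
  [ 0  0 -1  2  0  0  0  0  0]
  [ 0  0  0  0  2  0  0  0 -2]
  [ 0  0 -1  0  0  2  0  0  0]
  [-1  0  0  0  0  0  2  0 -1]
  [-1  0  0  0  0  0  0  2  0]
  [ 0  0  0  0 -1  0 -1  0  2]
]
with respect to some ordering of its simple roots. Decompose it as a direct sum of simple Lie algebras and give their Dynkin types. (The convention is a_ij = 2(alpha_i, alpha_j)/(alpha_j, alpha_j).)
The diagram associated to this matrix has two connected components: the simple roots {alpha_1, alpha_5, alpha_7, alpha_8, alpha_9} form a chain of 5 nodes with a double edge at one end; the terminal node there is the unique long simple root (C_5), and {alpha_2, alpha_3, alpha_4, alpha_6} form a chain of 2 nodes with a fork of two nodes at one end (D_4). A semisimple Lie algebra decomposes uniquely as the direct sum of simple ideals, one per connected component of its Dynkin diagram, so g ≅ C_5 ⊕ D_4 (dimension 55 + 28 = 83).

C5 ⊕ D4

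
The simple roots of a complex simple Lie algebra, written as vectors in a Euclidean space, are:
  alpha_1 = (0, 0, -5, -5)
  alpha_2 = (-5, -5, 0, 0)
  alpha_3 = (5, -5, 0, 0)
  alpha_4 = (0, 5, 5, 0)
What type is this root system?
D4

Compute the Cartan integers a_ij = 2(alpha_i, alpha_j)/(alpha_j, alpha_j); the resulting 4x4 Cartan matrix is
[[2, 0, 0, -1], [0, 2, 0, -1], [0, 0, 2, -1], [-1, -1, -1, 2]].
All simple roots have the same length, so the diagram is simply laced. The associated Dynkin diagram is a chain of 2 nodes with a fork of two nodes at one end (D_4), so the type is D_4 (the algebra so(8)).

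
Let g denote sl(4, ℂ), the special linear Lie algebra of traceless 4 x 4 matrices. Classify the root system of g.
This is sl(4), which has dimension 4^2 - 1 = 15 and rank 4 - 1 = 3 (a Cartan subalgebra is the diagonal traceless matrices). In the classification of classical Lie algebras, the special linear algebra sl(n+1) has type A_n; here n = 3, so the Dynkin diagram is a chain of 3 nodes with single edges (A_3). Hence the type is A_3.

A3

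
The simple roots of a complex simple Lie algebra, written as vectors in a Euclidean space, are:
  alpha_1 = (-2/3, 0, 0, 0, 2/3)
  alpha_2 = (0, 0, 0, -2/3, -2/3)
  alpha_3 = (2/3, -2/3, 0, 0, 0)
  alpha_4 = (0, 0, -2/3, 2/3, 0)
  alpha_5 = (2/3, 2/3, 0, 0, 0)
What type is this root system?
D5

Compute the Cartan integers a_ij = 2(alpha_i, alpha_j)/(alpha_j, alpha_j); the resulting 5x5 Cartan matrix is
[[2, -1, -1, 0, -1], [-1, 2, 0, -1, 0], [-1, 0, 2, 0, 0], [0, -1, 0, 2, 0], [-1, 0, 0, 0, 2]].
All simple roots have the same length, so the diagram is simply laced. The associated Dynkin diagram is a chain of 3 nodes with a fork of two nodes at one end (D_5), so the type is D_5 (the algebra so(10)).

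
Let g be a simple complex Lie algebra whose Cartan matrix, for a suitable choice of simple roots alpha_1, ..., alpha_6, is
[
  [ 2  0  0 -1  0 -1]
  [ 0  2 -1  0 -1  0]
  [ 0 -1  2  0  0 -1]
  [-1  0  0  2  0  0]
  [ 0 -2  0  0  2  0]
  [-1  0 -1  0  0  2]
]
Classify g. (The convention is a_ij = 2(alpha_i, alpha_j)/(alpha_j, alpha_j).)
The matrix has rank 6 with 2's on the diagonal. Reading the off-diagonal entries as Dynkin edges (a single edge where a_ij = a_ji = -1; a double or triple edge where a_ij * a_ji = 2 or 3), the diagram is a chain of 6 nodes with a double edge at one end; the terminal node there is the unique long simple root (C_6). One simple-root ordering that puts it in standard form is (alpha_4, alpha_1, alpha_6, alpha_3, alpha_2, alpha_5). So the algebra is type C_6, i.e. sp(12).

C_6 (sp(12))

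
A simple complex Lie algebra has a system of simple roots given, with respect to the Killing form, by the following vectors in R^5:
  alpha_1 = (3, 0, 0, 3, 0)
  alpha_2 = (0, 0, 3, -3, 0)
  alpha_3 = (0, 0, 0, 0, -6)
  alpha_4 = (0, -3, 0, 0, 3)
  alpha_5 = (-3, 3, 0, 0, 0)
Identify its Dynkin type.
type C_5

Compute the Cartan integers a_ij = 2(alpha_i, alpha_j)/(alpha_j, alpha_j); the resulting 5x5 Cartan matrix is
[[2, -1, 0, 0, -1], [-1, 2, 0, 0, 0], [0, 0, 2, -2, 0], [0, 0, -1, 2, -1], [-1, 0, 0, -1, 2]].
The roots have two lengths (squared-length ratio 2:1); the short ones are alpha_{1,2,4,5}. The associated Dynkin diagram is a chain of 5 nodes with a double edge at one end; the terminal node there is the unique long simple root (C_5), so the type is C_5 (the algebra sp(10)).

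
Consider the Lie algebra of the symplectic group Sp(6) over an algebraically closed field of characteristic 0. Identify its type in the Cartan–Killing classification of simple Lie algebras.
C3

This is sp(6), which has dimension 6(6+1)/2 = 21 and rank 6/2 = 3. In the classification of classical Lie algebras, the symplectic algebra sp(2n) has type C_n; here n = 3, so the Dynkin diagram is a chain of 3 nodes with a double edge at one end; the terminal node there is the unique long simple root (C_3). Hence the type is C_3.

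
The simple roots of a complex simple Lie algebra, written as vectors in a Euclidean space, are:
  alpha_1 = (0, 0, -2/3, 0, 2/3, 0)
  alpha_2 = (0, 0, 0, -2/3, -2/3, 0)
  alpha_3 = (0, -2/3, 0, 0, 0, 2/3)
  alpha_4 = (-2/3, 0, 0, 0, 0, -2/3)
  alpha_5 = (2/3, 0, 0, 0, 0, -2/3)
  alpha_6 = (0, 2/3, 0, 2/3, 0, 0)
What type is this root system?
Compute the Cartan integers a_ij = 2(alpha_i, alpha_j)/(alpha_j, alpha_j); the resulting 6x6 Cartan matrix is
[[2, -1, 0, 0, 0, 0], [-1, 2, 0, 0, 0, -1], [0, 0, 2, -1, -1, -1], [0, 0, -1, 2, 0, 0], [0, 0, -1, 0, 2, 0], [0, -1, -1, 0, 0, 2]].
All simple roots have the same length, so the diagram is simply laced. The associated Dynkin diagram is a chain of 4 nodes with a fork of two nodes at one end (D_6), so the type is D_6 (the algebra so(12)).

D_6 (so(12))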